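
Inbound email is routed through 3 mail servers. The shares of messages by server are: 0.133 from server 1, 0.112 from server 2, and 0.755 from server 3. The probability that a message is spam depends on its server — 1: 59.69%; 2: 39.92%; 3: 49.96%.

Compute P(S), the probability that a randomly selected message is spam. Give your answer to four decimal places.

0.5013

Using total probability over the partition,
P(S) = P(S|1)·P(1) + P(S|2)·P(2) + P(S|3)·P(3)
      = 0.5969·0.133 + 0.3992·0.112 + 0.4996·0.755
      = 0.0793877 + 0.0447104 + 0.377198 = 0.5012961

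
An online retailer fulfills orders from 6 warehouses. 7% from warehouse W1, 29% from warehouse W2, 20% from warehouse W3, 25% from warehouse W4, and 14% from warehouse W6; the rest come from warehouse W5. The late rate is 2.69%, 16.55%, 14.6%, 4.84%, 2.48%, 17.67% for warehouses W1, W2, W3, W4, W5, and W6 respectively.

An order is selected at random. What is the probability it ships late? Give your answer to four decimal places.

P(W5) = 1 − (0.07 + 0.29 + 0.2 + 0.25 + 0.14) = 0.05.
Using total probability over the partition,
P(L) = P(L|W1)·P(W1) + P(L|W2)·P(W2) + P(L|W3)·P(W3) + P(L|W4)·P(W4) + P(L|W5)·P(W5) + P(L|W6)·P(W6)
      = 0.0269·0.07 + 0.1655·0.29 + 0.146·0.2 + 0.0484·0.25 + 0.0248·0.05 + 0.1767·0.14
      = 0.001883 + 0.047995 + 0.0292 + 0.0121 + 0.00124 + 0.024738 = 0.117156

0.1172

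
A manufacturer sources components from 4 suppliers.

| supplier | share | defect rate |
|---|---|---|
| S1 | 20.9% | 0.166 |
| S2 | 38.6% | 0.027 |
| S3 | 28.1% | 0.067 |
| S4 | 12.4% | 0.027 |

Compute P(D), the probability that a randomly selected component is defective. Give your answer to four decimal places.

P(D) = P(D|S1)·P(S1) + P(D|S2)·P(S2) + P(D|S3)·P(S3) + P(D|S4)·P(S4)
      = 0.166·0.209 + 0.027·0.386 + 0.067·0.281 + 0.027·0.124
      = 0.034694 + 0.010422 + 0.018827 + 0.003348 = 0.067291

P(D) ≈ 0.0673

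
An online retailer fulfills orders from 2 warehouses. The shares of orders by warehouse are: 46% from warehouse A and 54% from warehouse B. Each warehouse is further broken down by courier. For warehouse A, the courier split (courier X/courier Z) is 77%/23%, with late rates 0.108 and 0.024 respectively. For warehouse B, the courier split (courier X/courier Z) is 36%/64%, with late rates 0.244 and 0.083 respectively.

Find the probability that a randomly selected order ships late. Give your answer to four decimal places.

P(L) ≈ 0.1169

P(L|A) = 0.77·0.108 + 0.23·0.024 = 0.08316 + 0.00552 = 0.08868
P(L|B) = 0.36·0.244 + 0.64·0.083 = 0.08784 + 0.05312 = 0.14096
By total probability over the outer partition,
P(L) = 0.46·0.08868 + 0.54·0.14096
      = 0.0407928 + 0.0761184 = 0.1169112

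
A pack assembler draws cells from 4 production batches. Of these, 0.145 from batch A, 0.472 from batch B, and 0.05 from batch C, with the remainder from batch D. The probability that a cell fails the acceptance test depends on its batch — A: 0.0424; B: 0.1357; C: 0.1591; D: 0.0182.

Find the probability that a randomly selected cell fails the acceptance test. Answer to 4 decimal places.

P(D) = 1 − (0.145 + 0.472 + 0.05) = 0.333.
By the law of total probability,
P(F) = P(F|A)·P(A) + P(F|B)·P(B) + P(F|C)·P(C) + P(F|D)·P(D)
      = 0.0424·0.145 + 0.1357·0.472 + 0.1591·0.05 + 0.0182·0.333
      = 0.006148 + 0.0640504 + 0.007955 + 0.0060606 = 0.084214

P(F) ≈ 0.0842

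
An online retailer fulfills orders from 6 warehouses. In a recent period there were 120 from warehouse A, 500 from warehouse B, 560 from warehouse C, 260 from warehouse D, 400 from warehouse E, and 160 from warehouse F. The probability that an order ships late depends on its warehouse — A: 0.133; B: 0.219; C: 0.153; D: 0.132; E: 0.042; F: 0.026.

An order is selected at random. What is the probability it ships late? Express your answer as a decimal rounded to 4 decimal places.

P(L) ≈ 0.1332

Total: 120 + 500 + 560 + 260 + 400 + 160 = 2000.
P(A) = 120/2000 = 0.06. P(B) = 500/2000 = 0.25. P(C) = 560/2000 = 0.28. P(D) = 260/2000 = 0.13. P(E) = 400/2000 = 0.2. P(F) = 160/2000 = 0.08.
By the law of total probability,
P(L) = P(L|A)·P(A) + P(L|B)·P(B) + P(L|C)·P(C) + P(L|D)·P(D) + P(L|E)·P(E) + P(L|F)·P(F)
      = 0.133·0.06 + 0.219·0.25 + 0.153·0.28 + 0.132·0.13 + 0.042·0.2 + 0.026·0.08
      = 0.00798 + 0.05475 + 0.04284 + 0.01716 + 0.0084 + 0.00208 = 0.13321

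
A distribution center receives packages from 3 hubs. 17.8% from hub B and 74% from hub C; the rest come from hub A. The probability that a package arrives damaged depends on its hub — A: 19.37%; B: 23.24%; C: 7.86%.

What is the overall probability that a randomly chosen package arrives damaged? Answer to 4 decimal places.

P(A) = 1 − (0.178 + 0.74) = 0.082.
P(D) = P(D|A)·P(A) + P(D|B)·P(B) + P(D|C)·P(C)
      = 0.1937·0.082 + 0.2324·0.178 + 0.0786·0.74
      = 0.0158834 + 0.0413672 + 0.058164 = 0.1154146

0.1154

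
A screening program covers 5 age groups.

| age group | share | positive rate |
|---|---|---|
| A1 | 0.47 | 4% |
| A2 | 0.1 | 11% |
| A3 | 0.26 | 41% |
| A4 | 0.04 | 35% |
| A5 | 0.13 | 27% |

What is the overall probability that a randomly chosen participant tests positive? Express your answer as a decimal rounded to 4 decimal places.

0.1855

Using total probability over the partition,
P(T) = P(T|A1)·P(A1) + P(T|A2)·P(A2) + P(T|A3)·P(A3) + P(T|A4)·P(A4) + P(T|A5)·P(A5)
      = 0.04·0.47 + 0.11·0.1 + 0.41·0.26 + 0.35·0.04 + 0.27·0.13
      = 0.0188 + 0.011 + 0.1066 + 0.014 + 0.0351 = 0.1855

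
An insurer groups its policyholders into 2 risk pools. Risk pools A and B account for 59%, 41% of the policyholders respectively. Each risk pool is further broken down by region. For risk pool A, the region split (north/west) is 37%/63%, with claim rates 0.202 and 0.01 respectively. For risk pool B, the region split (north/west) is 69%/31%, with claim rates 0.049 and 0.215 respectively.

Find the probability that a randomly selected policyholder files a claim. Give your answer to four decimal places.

0.0890

P(C|A) = 0.37·0.202 + 0.63·0.01 = 0.07474 + 0.0063 = 0.08104
P(C|B) = 0.69·0.049 + 0.31·0.215 = 0.03381 + 0.06665 = 0.10046
By total probability over the outer partition,
P(C) = 0.59·0.08104 + 0.41·0.10046
      = 0.0478136 + 0.0411886 = 0.0890022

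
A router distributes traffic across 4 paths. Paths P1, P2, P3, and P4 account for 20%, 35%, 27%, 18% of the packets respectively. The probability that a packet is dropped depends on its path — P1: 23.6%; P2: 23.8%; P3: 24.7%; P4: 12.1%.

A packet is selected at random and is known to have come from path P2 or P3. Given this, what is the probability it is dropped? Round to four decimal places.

Let S = {P2, P3}.
P(S) = 0.35 + 0.27 = 0.62.
P(L ∩ S) = 0.238·0.35 + 0.247·0.27 = 0.0833 + 0.06669 = 0.14999.
P(L | S) = 0.14999 / 0.62 = 0.241919…

0.2419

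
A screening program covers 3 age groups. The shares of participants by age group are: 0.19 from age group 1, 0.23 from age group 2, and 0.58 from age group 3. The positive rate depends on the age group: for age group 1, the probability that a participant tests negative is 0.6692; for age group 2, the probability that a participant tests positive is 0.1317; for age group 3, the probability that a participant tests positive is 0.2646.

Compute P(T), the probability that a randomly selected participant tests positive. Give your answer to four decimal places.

0.2466

P(T|1) = 1 − 0.6692 = 0.3308.
P(T) = P(T|1)·P(1) + P(T|2)·P(2) + P(T|3)·P(3)
      = 0.3308·0.19 + 0.1317·0.23 + 0.2646·0.58
      = 0.062852 + 0.030291 + 0.153468 = 0.246611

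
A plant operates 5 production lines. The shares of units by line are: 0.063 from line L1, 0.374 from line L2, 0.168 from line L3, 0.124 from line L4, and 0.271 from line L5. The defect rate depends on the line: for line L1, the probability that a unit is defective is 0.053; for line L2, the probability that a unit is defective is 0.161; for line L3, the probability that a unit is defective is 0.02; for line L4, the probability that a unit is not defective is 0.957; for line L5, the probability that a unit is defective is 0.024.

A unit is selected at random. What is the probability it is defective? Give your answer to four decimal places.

P(D|L4) = 1 − 0.957 = 0.043.
P(D) = P(D|L1)·P(L1) + P(D|L2)·P(L2) + P(D|L3)·P(L3) + P(D|L4)·P(L4) + P(D|L5)·P(L5)
      = 0.053·0.063 + 0.161·0.374 + 0.02·0.168 + 0.043·0.124 + 0.024·0.271
      = 0.003339 + 0.060214 + 0.00336 + 0.005332 + 0.006504 = 0.078749

0.0787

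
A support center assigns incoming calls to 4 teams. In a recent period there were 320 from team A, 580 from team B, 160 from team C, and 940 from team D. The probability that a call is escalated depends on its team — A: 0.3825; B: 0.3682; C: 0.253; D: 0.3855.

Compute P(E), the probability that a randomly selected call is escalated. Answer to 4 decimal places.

Total: 320 + 580 + 160 + 940 = 2000.
P(A) = 320/2000 = 0.16. P(B) = 580/2000 = 0.29. P(C) = 160/2000 = 0.08. P(D) = 940/2000 = 0.47.
P(E) = P(E|A)·P(A) + P(E|B)·P(B) + P(E|C)·P(C) + P(E|D)·P(D)
      = 0.3825·0.16 + 0.3682·0.29 + 0.253·0.08 + 0.3855·0.47
      = 0.0612 + 0.106778 + 0.02024 + 0.181185 = 0.369403

P(E) ≈ 0.3694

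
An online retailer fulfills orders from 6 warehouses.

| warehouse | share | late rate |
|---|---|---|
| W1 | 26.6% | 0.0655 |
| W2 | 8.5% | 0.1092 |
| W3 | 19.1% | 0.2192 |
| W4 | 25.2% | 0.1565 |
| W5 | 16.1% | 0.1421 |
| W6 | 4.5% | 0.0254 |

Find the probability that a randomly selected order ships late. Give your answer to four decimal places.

P(L) = P(L|W1)·P(W1) + P(L|W2)·P(W2) + P(L|W3)·P(W3) + P(L|W4)·P(W4) + P(L|W5)·P(W5) + P(L|W6)·P(W6)
      = 0.0655·0.266 + 0.1092·0.085 + 0.2192·0.191 + 0.1565·0.252 + 0.1421·0.161 + 0.0254·0.045
      = 0.017423 + 0.009282 + 0.0418672 + 0.039438 + 0.0228781 + 0.001143 = 0.1320313

0.1320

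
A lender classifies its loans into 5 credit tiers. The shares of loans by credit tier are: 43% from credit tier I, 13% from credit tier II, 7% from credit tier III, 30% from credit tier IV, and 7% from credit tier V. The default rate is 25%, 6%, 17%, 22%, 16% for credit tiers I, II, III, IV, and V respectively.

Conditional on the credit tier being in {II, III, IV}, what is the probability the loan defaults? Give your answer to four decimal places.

Let S = {II, III, IV}.
P(S) = 0.13 + 0.07 + 0.3 = 0.5.
P(D ∩ S) = 0.06·0.13 + 0.17·0.07 + 0.22·0.3 = 0.0078 + 0.0119 + 0.066 = 0.0857.
P(D | S) = 0.0857 / 0.5 = 0.171400…

0.1714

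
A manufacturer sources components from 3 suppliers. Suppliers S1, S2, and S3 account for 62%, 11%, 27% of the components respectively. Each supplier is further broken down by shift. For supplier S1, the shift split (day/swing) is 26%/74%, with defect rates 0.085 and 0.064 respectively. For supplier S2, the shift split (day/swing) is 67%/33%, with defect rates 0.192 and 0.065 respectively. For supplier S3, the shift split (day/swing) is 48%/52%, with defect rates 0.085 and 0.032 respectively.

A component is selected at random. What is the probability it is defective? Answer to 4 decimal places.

P(D|S1) = 0.26·0.085 + 0.74·0.064 = 0.0221 + 0.04736 = 0.06946
P(D|S2) = 0.67·0.192 + 0.33·0.065 = 0.12864 + 0.02145 = 0.15009
P(D|S3) = 0.48·0.085 + 0.52·0.032 = 0.0408 + 0.01664 = 0.05744
By total probability over the outer partition,
P(D) = 0.62·0.06946 + 0.11·0.15009 + 0.27·0.05744
      = 0.0430652 + 0.0165099 + 0.0155088 = 0.0750839

P(D) ≈ 0.0751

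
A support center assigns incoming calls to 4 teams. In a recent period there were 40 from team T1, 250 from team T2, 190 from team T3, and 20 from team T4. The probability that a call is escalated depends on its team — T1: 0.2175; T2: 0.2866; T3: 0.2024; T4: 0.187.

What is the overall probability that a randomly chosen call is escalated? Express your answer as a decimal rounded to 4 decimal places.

0.2451

Total: 40 + 250 + 190 + 20 = 500.
P(T1) = 40/500 = 0.08. P(T2) = 250/500 = 0.5. P(T3) = 190/500 = 0.38. P(T4) = 20/500 = 0.04.
Summing over the partition,
P(E) = P(E|T1)·P(T1) + P(E|T2)·P(T2) + P(E|T3)·P(T3) + P(E|T4)·P(T4)
      = 0.2175·0.08 + 0.2866·0.5 + 0.2024·0.38 + 0.187·0.04
      = 0.0174 + 0.1433 + 0.076912 + 0.00748 = 0.245092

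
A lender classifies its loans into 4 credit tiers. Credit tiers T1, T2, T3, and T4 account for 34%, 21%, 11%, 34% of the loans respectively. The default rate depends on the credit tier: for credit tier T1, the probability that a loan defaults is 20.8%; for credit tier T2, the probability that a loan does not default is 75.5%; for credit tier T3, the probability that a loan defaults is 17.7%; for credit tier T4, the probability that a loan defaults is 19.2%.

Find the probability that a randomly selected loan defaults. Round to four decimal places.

P(D|T2) = 1 − 0.755 = 0.245.
P(D) = P(D|T1)·P(T1) + P(D|T2)·P(T2) + P(D|T3)·P(T3) + P(D|T4)·P(T4)
      = 0.208·0.34 + 0.245·0.21 + 0.177·0.11 + 0.192·0.34
      = 0.07072 + 0.05145 + 0.01947 + 0.06528 = 0.20692

0.2069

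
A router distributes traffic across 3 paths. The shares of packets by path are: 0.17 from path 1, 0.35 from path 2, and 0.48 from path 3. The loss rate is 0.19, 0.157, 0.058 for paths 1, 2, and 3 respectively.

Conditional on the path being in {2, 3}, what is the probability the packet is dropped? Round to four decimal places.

Let S = {2, 3}.
P(S) = 0.35 + 0.48 = 0.83.
P(L ∩ S) = 0.157·0.35 + 0.058·0.48 = 0.05495 + 0.02784 = 0.08279.
P(L | S) = 0.08279 / 0.83 = 0.099747…

0.0997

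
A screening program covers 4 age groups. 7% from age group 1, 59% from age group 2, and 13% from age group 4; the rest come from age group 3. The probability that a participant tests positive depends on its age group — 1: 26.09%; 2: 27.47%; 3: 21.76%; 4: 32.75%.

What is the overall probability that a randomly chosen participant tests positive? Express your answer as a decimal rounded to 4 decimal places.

P(3) = 1 − (0.07 + 0.59 + 0.13) = 0.21.
P(T) = P(T|1)·P(1) + P(T|2)·P(2) + P(T|3)·P(3) + P(T|4)·P(4)
      = 0.2609·0.07 + 0.2747·0.59 + 0.2176·0.21 + 0.3275·0.13
      = 0.018263 + 0.162073 + 0.045696 + 0.042575 = 0.268607

P(T) ≈ 0.2686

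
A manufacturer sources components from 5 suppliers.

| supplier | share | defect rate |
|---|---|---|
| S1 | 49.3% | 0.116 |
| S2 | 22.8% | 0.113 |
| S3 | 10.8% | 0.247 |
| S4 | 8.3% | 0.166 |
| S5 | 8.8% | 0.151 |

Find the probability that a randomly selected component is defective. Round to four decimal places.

Summing over the partition,
P(D) = P(D|S1)·P(S1) + P(D|S2)·P(S2) + P(D|S3)·P(S3) + P(D|S4)·P(S4) + P(D|S5)·P(S5)
      = 0.116·0.493 + 0.113·0.228 + 0.247·0.108 + 0.166·0.083 + 0.151·0.088
      = 0.057188 + 0.025764 + 0.026676 + 0.013778 + 0.013288 = 0.136694

P(D) ≈ 0.1367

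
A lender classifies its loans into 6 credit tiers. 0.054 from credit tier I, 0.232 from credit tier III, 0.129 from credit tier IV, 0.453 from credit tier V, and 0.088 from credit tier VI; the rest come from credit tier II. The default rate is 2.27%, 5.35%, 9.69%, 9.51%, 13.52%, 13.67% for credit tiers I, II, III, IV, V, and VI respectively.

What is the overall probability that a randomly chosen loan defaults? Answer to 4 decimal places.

P(II) = 1 − (0.054 + 0.232 + 0.129 + 0.453 + 0.088) = 0.044.
Summing over the partition,
P(D) = P(D|I)·P(I) + P(D|II)·P(II) + P(D|III)·P(III) + P(D|IV)·P(IV) + P(D|V)·P(V) + P(D|VI)·P(VI)
      = 0.0227·0.054 + 0.0535·0.044 + 0.0969·0.232 + 0.0951·0.129 + 0.1352·0.453 + 0.1367·0.088
      = 0.0012258 + 0.002354 + 0.0224808 + 0.0122679 + 0.0612456 + 0.0120296 = 0.1116037

P(D) ≈ 0.1116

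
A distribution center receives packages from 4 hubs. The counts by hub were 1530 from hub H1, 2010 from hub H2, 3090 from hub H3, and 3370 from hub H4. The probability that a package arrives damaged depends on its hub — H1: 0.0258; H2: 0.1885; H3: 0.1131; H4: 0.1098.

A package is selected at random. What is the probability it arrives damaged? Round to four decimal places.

Total: 1530 + 2010 + 3090 + 3370 = 10000.
P(H1) = 1530/10000 = 0.153. P(H2) = 2010/10000 = 0.201. P(H3) = 3090/10000 = 0.309. P(H4) = 3370/10000 = 0.337.
By the law of total probability,
P(D) = P(D|H1)·P(H1) + P(D|H2)·P(H2) + P(D|H3)·P(H3) + P(D|H4)·P(H4)
      = 0.0258·0.153 + 0.1885·0.201 + 0.1131·0.309 + 0.1098·0.337
      = 0.0039474 + 0.0378885 + 0.0349479 + 0.0370026 = 0.1137864

P(D) ≈ 0.1138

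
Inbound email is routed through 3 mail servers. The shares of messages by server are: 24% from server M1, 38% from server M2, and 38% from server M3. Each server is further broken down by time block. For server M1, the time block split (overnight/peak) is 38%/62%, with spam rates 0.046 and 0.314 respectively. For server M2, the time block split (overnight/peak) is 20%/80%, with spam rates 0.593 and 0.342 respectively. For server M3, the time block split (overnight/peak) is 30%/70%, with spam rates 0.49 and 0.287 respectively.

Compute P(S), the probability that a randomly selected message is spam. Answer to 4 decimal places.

P(S) ≈ 0.3322

P(S|M1) = 0.38·0.046 + 0.62·0.314 = 0.01748 + 0.19468 = 0.21216
P(S|M2) = 0.2·0.593 + 0.8·0.342 = 0.1186 + 0.2736 = 0.3922
P(S|M3) = 0.3·0.49 + 0.7·0.287 = 0.147 + 0.2009 = 0.3479
By total probability over the outer partition,
P(S) = 0.24·0.21216 + 0.38·0.3922 + 0.38·0.3479
      = 0.0509184 + 0.149036 + 0.132202 = 0.3321564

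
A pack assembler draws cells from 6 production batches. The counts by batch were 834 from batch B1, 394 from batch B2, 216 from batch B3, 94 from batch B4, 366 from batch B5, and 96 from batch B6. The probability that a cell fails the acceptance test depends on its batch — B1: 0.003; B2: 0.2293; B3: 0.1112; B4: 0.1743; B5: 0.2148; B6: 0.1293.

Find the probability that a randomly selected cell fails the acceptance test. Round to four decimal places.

0.1121

Total: 834 + 394 + 216 + 94 + 366 + 96 = 2000.
P(B1) = 834/2000 = 0.417. P(B2) = 394/2000 = 0.197. P(B3) = 216/2000 = 0.108. P(B4) = 94/2000 = 0.047. P(B5) = 366/2000 = 0.183. P(B6) = 96/2000 = 0.048.
P(F) = P(F|B1)·P(B1) + P(F|B2)·P(B2) + P(F|B3)·P(B3) + P(F|B4)·P(B4) + P(F|B5)·P(B5) + P(F|B6)·P(B6)
      = 0.003·0.417 + 0.2293·0.197 + 0.1112·0.108 + 0.1743·0.047 + 0.2148·0.183 + 0.1293·0.048
      = 0.001251 + 0.0451721 + 0.0120096 + 0.0081921 + 0.0393084 + 0.0062064 = 0.1121396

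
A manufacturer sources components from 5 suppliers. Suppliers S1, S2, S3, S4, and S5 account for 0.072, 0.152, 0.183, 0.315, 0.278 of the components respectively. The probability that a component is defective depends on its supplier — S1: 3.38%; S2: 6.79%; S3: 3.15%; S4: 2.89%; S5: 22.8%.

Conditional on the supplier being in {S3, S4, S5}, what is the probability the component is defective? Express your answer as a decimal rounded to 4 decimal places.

0.1008

Let S = {S3, S4, S5}.
P(S) = 0.183 + 0.315 + 0.278 = 0.776.
P(D ∩ S) = 0.0315·0.183 + 0.0289·0.315 + 0.228·0.278 = 0.0057645 + 0.0091035 + 0.063384 = 0.078252.
P(D | S) = 0.078252 / 0.776 = 0.100840…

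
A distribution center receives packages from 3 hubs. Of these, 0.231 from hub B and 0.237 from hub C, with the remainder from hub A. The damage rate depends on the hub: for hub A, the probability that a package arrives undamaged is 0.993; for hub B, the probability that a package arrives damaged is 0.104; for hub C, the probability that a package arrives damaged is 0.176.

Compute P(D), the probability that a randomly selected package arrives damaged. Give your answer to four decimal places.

P(A) = 1 − (0.231 + 0.237) = 0.532.
P(D|A) = 1 − 0.993 = 0.007.
By the law of total probability,
P(D) = P(D|A)·P(A) + P(D|B)·P(B) + P(D|C)·P(C)
      = 0.007·0.532 + 0.104·0.231 + 0.176·0.237
      = 0.003724 + 0.024024 + 0.041712 = 0.06946

P(D) ≈ 0.0695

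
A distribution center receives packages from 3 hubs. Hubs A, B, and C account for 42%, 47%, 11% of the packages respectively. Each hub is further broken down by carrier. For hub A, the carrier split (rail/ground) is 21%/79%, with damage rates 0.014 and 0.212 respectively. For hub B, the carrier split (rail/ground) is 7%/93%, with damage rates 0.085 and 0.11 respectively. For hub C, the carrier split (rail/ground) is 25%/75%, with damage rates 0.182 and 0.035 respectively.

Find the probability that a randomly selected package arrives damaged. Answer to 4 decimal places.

P(D) ≈ 0.1303

P(D|A) = 0.21·0.014 + 0.79·0.212 = 0.00294 + 0.16748 = 0.17042
P(D|B) = 0.07·0.085 + 0.93·0.11 = 0.00595 + 0.1023 = 0.10825
P(D|C) = 0.25·0.182 + 0.75·0.035 = 0.0455 + 0.02625 = 0.07175
Then overall,
P(D) = 0.42·0.17042 + 0.47·0.10825 + 0.11·0.07175
      = 0.0715764 + 0.0508775 + 0.0078925 = 0.1303464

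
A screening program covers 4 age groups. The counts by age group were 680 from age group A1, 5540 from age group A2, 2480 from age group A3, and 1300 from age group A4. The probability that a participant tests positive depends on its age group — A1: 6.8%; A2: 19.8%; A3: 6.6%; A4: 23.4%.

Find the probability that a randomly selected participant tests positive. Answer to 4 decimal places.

Total: 680 + 5540 + 2480 + 1300 = 10000.
P(A1) = 680/10000 = 0.068. P(A2) = 5540/10000 = 0.554. P(A3) = 2480/10000 = 0.248. P(A4) = 1300/10000 = 0.13.
Using total probability over the partition,
P(T) = P(T|A1)·P(A1) + P(T|A2)·P(A2) + P(T|A3)·P(A3) + P(T|A4)·P(A4)
      = 0.068·0.068 + 0.198·0.554 + 0.066·0.248 + 0.234·0.13
      = 0.004624 + 0.109692 + 0.016368 + 0.03042 = 0.161104

0.1611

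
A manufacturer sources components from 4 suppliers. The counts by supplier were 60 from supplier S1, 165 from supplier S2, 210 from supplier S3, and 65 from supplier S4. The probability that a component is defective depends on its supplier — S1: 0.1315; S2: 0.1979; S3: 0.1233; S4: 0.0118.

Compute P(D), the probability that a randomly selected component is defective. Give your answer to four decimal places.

0.1344

Total: 60 + 165 + 210 + 65 = 500.
P(S1) = 60/500 = 0.12. P(S2) = 165/500 = 0.33. P(S3) = 210/500 = 0.42. P(S4) = 65/500 = 0.13.
P(D) = P(D|S1)·P(S1) + P(D|S2)·P(S2) + P(D|S3)·P(S3) + P(D|S4)·P(S4)
      = 0.1315·0.12 + 0.1979·0.33 + 0.1233·0.42 + 0.0118·0.13
      = 0.01578 + 0.065307 + 0.051786 + 0.001534 = 0.134407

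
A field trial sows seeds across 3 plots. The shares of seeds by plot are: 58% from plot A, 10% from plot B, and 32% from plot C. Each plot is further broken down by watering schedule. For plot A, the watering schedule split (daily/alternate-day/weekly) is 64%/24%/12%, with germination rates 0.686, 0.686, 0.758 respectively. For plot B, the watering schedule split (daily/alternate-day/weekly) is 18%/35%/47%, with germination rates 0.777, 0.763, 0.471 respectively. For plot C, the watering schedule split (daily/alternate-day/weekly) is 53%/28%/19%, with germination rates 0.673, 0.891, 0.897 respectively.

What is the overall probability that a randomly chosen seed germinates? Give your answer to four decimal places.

0.7142

P(G|A) = 0.64·0.686 + 0.24·0.686 + 0.12·0.758 = 0.43904 + 0.16464 + 0.09096 = 0.69464
P(G|B) = 0.18·0.777 + 0.35·0.763 + 0.47·0.471 = 0.13986 + 0.26705 + 0.22137 = 0.62828
P(G|C) = 0.53·0.673 + 0.28·0.891 + 0.19·0.897 = 0.35669 + 0.24948 + 0.17043 = 0.7766
Then overall,
P(G) = 0.58·0.69464 + 0.1·0.62828 + 0.32·0.7766
      = 0.4028912 + 0.062828 + 0.248512 = 0.7142312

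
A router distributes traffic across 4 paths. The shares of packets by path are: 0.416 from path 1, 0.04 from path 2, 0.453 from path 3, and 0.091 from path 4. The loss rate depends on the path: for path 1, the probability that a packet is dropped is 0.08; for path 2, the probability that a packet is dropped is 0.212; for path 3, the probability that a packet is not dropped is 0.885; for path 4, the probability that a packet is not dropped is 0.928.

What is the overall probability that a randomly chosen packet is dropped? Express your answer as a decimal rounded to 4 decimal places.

P(L|3) = 1 − 0.885 = 0.115.
P(L|4) = 1 − 0.928 = 0.072.
By the law of total probability,
P(L) = P(L|1)·P(1) + P(L|2)·P(2) + P(L|3)·P(3) + P(L|4)·P(4)
      = 0.08·0.416 + 0.212·0.04 + 0.115·0.453 + 0.072·0.091
      = 0.03328 + 0.00848 + 0.052095 + 0.006552 = 0.100407

0.1004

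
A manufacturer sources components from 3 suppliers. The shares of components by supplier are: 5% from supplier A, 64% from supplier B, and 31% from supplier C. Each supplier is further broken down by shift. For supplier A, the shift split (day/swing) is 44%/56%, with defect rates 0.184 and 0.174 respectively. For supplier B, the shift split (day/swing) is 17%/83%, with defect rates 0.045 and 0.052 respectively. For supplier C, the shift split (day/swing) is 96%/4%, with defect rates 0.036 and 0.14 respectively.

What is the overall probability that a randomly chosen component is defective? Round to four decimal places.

P(D|A) = 0.44·0.184 + 0.56·0.174 = 0.08096 + 0.09744 = 0.1784
P(D|B) = 0.17·0.045 + 0.83·0.052 = 0.00765 + 0.04316 = 0.05081
P(D|C) = 0.96·0.036 + 0.04·0.14 = 0.03456 + 0.0056 = 0.04016
By total probability over the outer partition,
P(D) = 0.05·0.1784 + 0.64·0.05081 + 0.31·0.04016
      = 0.00892 + 0.0325184 + 0.0124496 = 0.053888

0.0539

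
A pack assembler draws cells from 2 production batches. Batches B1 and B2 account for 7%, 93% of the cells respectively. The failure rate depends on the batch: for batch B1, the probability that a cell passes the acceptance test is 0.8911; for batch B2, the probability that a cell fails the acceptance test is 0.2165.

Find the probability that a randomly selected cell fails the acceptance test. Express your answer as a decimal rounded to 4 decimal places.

P(F) ≈ 0.2090

P(F|B1) = 1 − 0.8911 = 0.1089.
Using total probability over the partition,
P(F) = P(F|B1)·P(B1) + P(F|B2)·P(B2)
      = 0.1089·0.07 + 0.2165·0.93
      = 0.007623 + 0.201345 = 0.208968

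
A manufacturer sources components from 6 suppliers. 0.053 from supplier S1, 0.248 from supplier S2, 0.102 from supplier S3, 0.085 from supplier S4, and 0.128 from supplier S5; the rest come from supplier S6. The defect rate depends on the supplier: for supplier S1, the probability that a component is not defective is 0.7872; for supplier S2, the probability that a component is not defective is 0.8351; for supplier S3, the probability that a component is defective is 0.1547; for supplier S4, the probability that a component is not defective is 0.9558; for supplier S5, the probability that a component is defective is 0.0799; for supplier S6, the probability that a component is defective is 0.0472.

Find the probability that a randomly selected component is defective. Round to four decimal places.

P(S6) = 1 − (0.053 + 0.248 + 0.102 + 0.085 + 0.128) = 0.384.
P(D|S1) = 1 − 0.7872 = 0.2128.
P(D|S2) = 1 − 0.8351 = 0.1649.
P(D|S4) = 1 − 0.9558 = 0.0442.
P(D) = P(D|S1)·P(S1) + P(D|S2)·P(S2) + P(D|S3)·P(S3) + P(D|S4)·P(S4) + P(D|S5)·P(S5) + P(D|S6)·P(S6)
      = 0.2128·0.053 + 0.1649·0.248 + 0.1547·0.102 + 0.0442·0.085 + 0.0799·0.128 + 0.0472·0.384
      = 0.0112784 + 0.0408952 + 0.0157794 + 0.003757 + 0.0102272 + 0.0181248 = 0.100062

0.1001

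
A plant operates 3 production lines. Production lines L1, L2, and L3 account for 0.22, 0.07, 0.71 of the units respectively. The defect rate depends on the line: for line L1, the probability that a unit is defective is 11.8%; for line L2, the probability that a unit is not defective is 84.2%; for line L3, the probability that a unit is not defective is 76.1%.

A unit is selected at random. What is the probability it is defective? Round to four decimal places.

0.2067

P(D|L2) = 1 − 0.842 = 0.158.
P(D|L3) = 1 − 0.761 = 0.239.
P(D) = P(D|L1)·P(L1) + P(D|L2)·P(L2) + P(D|L3)·P(L3)
      = 0.118·0.22 + 0.158·0.07 + 0.239·0.71
      = 0.02596 + 0.01106 + 0.16969 = 0.20671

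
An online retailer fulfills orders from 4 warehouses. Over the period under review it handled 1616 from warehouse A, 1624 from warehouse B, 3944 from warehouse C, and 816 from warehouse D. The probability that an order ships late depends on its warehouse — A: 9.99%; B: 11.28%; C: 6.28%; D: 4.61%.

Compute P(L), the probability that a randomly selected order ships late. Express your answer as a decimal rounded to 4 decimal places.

Total: 1616 + 1624 + 3944 + 816 = 8000.
P(A) = 1616/8000 = 0.202. P(B) = 1624/8000 = 0.203. P(C) = 3944/8000 = 0.493. P(D) = 816/8000 = 0.102.
P(L) = P(L|A)·P(A) + P(L|B)·P(B) + P(L|C)·P(C) + P(L|D)·P(D)
      = 0.0999·0.202 + 0.1128·0.203 + 0.0628·0.493 + 0.0461·0.102
      = 0.0201798 + 0.0228984 + 0.0309604 + 0.0047022 = 0.0787408

P(L) ≈ 0.0787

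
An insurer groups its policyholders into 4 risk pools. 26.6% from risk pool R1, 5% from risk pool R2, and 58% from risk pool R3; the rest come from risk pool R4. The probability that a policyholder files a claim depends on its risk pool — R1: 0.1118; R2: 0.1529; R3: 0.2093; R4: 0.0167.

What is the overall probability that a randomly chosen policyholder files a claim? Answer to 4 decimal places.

0.1605

P(R4) = 1 − (0.266 + 0.05 + 0.58) = 0.104.
Summing over the partition,
P(C) = P(C|R1)·P(R1) + P(C|R2)·P(R2) + P(C|R3)·P(R3) + P(C|R4)·P(R4)
      = 0.1118·0.266 + 0.1529·0.05 + 0.2093·0.58 + 0.0167·0.104
      = 0.0297388 + 0.007645 + 0.121394 + 0.0017368 = 0.1605146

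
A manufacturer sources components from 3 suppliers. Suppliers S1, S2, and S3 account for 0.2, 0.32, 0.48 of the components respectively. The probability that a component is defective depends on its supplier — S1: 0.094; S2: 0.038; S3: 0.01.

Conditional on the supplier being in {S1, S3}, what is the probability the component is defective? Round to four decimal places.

Let S = {S1, S3}.
P(S) = 0.2 + 0.48 = 0.68.
P(D ∩ S) = 0.094·0.2 + 0.01·0.48 = 0.0188 + 0.0048 = 0.0236.
P(D | S) = 0.0236 / 0.68 = 0.034706…

0.0347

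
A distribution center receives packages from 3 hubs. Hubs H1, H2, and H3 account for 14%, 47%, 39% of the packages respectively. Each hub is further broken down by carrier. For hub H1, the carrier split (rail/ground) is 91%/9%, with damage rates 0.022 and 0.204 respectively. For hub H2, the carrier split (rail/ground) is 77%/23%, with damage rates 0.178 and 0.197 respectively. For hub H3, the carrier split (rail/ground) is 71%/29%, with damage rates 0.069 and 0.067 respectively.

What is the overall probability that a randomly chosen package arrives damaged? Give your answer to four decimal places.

0.1178

P(D|H1) = 0.91·0.022 + 0.09·0.204 = 0.02002 + 0.01836 = 0.03838
P(D|H2) = 0.77·0.178 + 0.23·0.197 = 0.13706 + 0.04531 = 0.18237
P(D|H3) = 0.71·0.069 + 0.29·0.067 = 0.04899 + 0.01943 = 0.06842
Then overall,
P(D) = 0.14·0.03838 + 0.47·0.18237 + 0.39·0.06842
      = 0.0053732 + 0.0857139 + 0.0266838 = 0.1177709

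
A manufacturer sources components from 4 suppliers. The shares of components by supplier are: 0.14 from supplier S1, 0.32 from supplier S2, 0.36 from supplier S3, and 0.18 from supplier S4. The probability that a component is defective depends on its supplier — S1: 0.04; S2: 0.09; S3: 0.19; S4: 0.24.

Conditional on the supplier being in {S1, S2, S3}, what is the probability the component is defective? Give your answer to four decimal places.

0.1254

Let S = {S1, S2, S3}.
P(S) = 0.14 + 0.32 + 0.36 = 0.82.
P(D ∩ S) = 0.04·0.14 + 0.09·0.32 + 0.19·0.36 = 0.0056 + 0.0288 + 0.0684 = 0.1028.
P(D | S) = 0.1028 / 0.82 = 0.125366…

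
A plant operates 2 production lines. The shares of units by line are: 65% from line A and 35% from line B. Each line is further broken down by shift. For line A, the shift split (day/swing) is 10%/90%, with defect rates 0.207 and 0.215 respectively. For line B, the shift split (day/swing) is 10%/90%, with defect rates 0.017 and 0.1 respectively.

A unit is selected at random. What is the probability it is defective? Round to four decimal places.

P(D|A) = 0.1·0.207 + 0.9·0.215 = 0.0207 + 0.1935 = 0.2142
P(D|B) = 0.1·0.017 + 0.9·0.1 = 0.0017 + 0.09 = 0.0917
Then overall,
P(D) = 0.65·0.2142 + 0.35·0.0917
      = 0.13923 + 0.032095 = 0.171325

0.1713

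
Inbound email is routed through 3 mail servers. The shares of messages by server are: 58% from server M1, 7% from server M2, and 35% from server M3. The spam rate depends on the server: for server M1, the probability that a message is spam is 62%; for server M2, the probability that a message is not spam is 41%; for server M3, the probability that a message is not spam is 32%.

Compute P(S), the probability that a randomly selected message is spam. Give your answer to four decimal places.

P(S|M2) = 1 − 0.41 = 0.59.
P(S|M3) = 1 − 0.32 = 0.68.
P(S) = P(S|M1)·P(M1) + P(S|M2)·P(M2) + P(S|M3)·P(M3)
      = 0.62·0.58 + 0.59·0.07 + 0.68·0.35
      = 0.3596 + 0.0413 + 0.238 = 0.6389

P(S) ≈ 0.6389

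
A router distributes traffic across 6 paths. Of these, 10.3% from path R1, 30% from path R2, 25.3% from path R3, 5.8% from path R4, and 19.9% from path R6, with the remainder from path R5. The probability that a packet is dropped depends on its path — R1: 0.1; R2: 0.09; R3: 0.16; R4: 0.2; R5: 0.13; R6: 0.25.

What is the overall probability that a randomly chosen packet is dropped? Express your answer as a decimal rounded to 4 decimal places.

P(R5) = 1 − (0.103 + 0.3 + 0.253 + 0.058 + 0.199) = 0.087.
Using total probability over the partition,
P(L) = P(L|R1)·P(R1) + P(L|R2)·P(R2) + P(L|R3)·P(R3) + P(L|R4)·P(R4) + P(L|R5)·P(R5) + P(L|R6)·P(R6)
      = 0.1·0.103 + 0.09·0.3 + 0.16·0.253 + 0.2·0.058 + 0.13·0.087 + 0.25·0.199
      = 0.0103 + 0.027 + 0.04048 + 0.0116 + 0.01131 + 0.04975 = 0.15044

0.1504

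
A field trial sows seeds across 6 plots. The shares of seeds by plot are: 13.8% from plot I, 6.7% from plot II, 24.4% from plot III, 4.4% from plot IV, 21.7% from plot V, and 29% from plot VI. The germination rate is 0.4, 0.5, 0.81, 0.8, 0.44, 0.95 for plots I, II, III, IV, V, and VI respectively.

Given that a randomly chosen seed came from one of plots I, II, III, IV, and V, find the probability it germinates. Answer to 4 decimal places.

Let S = {I, II, III, IV, V}.
P(S) = 0.138 + 0.067 + 0.244 + 0.044 + 0.217 = 0.71.
P(G ∩ S) = 0.4·0.138 + 0.5·0.067 + 0.81·0.244 + 0.8·0.044 + 0.44·0.217 = 0.0552 + 0.0335 + 0.19764 + 0.0352 + 0.09548 = 0.41702.
P(G | S) = 0.41702 / 0.71 = 0.587352…

0.5874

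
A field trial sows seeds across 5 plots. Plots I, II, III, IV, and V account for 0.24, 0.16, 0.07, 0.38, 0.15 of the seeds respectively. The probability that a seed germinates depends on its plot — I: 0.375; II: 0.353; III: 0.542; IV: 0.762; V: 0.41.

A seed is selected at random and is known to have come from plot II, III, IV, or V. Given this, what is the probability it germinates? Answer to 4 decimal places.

Let S = {II, III, IV, V}.
P(S) = 0.16 + 0.07 + 0.38 + 0.15 = 0.76.
P(G ∩ S) = 0.353·0.16 + 0.542·0.07 + 0.762·0.38 + 0.41·0.15 = 0.05648 + 0.03794 + 0.28956 + 0.0615 = 0.44548.
P(G | S) = 0.44548 / 0.76 = 0.586158…

P(G|S) ≈ 0.5862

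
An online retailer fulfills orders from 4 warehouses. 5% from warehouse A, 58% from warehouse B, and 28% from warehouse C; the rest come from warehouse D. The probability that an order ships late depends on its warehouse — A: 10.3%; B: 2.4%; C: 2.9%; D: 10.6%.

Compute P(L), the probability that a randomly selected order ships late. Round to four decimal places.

P(D) = 1 − (0.05 + 0.58 + 0.28) = 0.09.
Using total probability over the partition,
P(L) = P(L|A)·P(A) + P(L|B)·P(B) + P(L|C)·P(C) + P(L|D)·P(D)
      = 0.103·0.05 + 0.024·0.58 + 0.029·0.28 + 0.106·0.09
      = 0.00515 + 0.01392 + 0.00812 + 0.00954 = 0.03673

P(L) ≈ 0.0367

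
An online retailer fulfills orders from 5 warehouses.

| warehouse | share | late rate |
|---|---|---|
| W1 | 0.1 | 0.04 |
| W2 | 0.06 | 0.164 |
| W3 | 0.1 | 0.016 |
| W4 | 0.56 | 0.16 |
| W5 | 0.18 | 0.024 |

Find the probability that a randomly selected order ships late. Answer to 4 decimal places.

P(L) = P(L|W1)·P(W1) + P(L|W2)·P(W2) + P(L|W3)·P(W3) + P(L|W4)·P(W4) + P(L|W5)·P(W5)
      = 0.04·0.1 + 0.164·0.06 + 0.016·0.1 + 0.16·0.56 + 0.024·0.18
      = 0.004 + 0.00984 + 0.0016 + 0.0896 + 0.00432 = 0.10936

P(L) ≈ 0.1094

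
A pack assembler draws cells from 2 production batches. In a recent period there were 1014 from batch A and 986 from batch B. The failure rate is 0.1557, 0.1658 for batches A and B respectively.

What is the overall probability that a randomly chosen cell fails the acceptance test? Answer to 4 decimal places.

Total: 1014 + 986 = 2000.
P(A) = 1014/2000 = 0.507. P(B) = 986/2000 = 0.493.
By the law of total probability,
P(F) = P(F|A)·P(A) + P(F|B)·P(B)
      = 0.1557·0.507 + 0.1658·0.493
      = 0.0789399 + 0.0817394 = 0.1606793

P(F) ≈ 0.1607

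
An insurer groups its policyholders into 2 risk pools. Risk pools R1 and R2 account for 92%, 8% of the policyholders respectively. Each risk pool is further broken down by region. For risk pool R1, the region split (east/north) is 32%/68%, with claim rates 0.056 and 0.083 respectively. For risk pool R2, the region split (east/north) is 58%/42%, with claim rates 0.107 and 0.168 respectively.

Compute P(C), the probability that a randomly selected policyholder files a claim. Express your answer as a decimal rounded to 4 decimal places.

P(C) ≈ 0.0790

P(C|R1) = 0.32·0.056 + 0.68·0.083 = 0.01792 + 0.05644 = 0.07436
P(C|R2) = 0.58·0.107 + 0.42·0.168 = 0.06206 + 0.07056 = 0.13262
Then overall,
P(C) = 0.92·0.07436 + 0.08·0.13262
      = 0.0684112 + 0.0106096 = 0.0790208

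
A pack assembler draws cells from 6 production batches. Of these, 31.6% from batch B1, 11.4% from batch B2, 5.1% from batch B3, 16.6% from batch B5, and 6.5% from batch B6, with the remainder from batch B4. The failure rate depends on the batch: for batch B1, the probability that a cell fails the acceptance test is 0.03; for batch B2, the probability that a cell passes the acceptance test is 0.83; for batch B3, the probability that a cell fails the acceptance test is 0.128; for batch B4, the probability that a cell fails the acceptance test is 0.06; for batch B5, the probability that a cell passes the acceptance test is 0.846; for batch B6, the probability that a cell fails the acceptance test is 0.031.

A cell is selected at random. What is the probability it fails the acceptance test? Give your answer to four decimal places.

P(B4) = 1 − (0.316 + 0.114 + 0.051 + 0.166 + 0.065) = 0.288.
P(F|B2) = 1 − 0.83 = 0.17.
P(F|B5) = 1 − 0.846 = 0.154.
P(F) = P(F|B1)·P(B1) + P(F|B2)·P(B2) + P(F|B3)·P(B3) + P(F|B4)·P(B4) + P(F|B5)·P(B5) + P(F|B6)·P(B6)
      = 0.03·0.316 + 0.17·0.114 + 0.128·0.051 + 0.06·0.288 + 0.154·0.166 + 0.031·0.065
      = 0.00948 + 0.01938 + 0.006528 + 0.01728 + 0.025564 + 0.002015 = 0.080247

0.0802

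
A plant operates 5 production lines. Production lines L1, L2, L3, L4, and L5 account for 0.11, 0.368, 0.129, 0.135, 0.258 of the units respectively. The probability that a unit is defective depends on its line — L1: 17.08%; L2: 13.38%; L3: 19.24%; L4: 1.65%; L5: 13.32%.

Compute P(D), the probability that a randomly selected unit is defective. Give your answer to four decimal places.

P(D) = P(D|L1)·P(L1) + P(D|L2)·P(L2) + P(D|L3)·P(L3) + P(D|L4)·P(L4) + P(D|L5)·P(L5)
      = 0.1708·0.11 + 0.1338·0.368 + 0.1924·0.129 + 0.0165·0.135 + 0.1332·0.258
      = 0.018788 + 0.0492384 + 0.0248196 + 0.0022275 + 0.0343656 = 0.1294391

P(D) ≈ 0.1294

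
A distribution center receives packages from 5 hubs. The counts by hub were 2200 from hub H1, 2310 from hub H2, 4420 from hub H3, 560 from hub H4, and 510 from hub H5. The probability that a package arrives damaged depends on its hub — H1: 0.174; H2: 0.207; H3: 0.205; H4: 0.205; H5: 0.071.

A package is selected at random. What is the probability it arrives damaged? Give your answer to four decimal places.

Total: 2200 + 2310 + 4420 + 560 + 510 = 10000.
P(H1) = 2200/10000 = 0.22. P(H2) = 2310/10000 = 0.231. P(H3) = 4420/10000 = 0.442. P(H4) = 560/10000 = 0.056. P(H5) = 510/10000 = 0.051.
P(D) = P(D|H1)·P(H1) + P(D|H2)·P(H2) + P(D|H3)·P(H3) + P(D|H4)·P(H4) + P(D|H5)·P(H5)
      = 0.174·0.22 + 0.207·0.231 + 0.205·0.442 + 0.205·0.056 + 0.071·0.051
      = 0.03828 + 0.047817 + 0.09061 + 0.01148 + 0.003621 = 0.191808

0.1918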